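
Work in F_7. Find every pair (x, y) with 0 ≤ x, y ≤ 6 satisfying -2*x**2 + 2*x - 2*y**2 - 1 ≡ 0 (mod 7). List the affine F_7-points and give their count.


Affine F_7-points: {(2, 1), (2, 6), (3, 2), (3, 5), (5, 2), (5, 5), (6, 1), (6, 6)}; count = 8.

For each of the 49 pairs (x, y) ∈ F_7², evaluate f(x, y) mod 7. Record the zeros.
  x = 0: [0↦6, 1↦4, 2↦5, 3↦2, 4↦2, 5↦5, 6↦4]  zeros at y ∈ ∅
  x = 1: [0↦6, 1↦4, 2↦5, 3↦2, 4↦2, 5↦5, 6↦4]  zeros at y ∈ ∅
  x = 2: [0↦2, 1↦0, 2↦1, 3↦5, 4↦5, 5↦1, 6↦0]  zeros at y ∈ {1, 6}
  x = 3: [0↦1, 1↦6, 2↦0, 3↦4, 4↦4, 5↦0, 6↦6]  zeros at y ∈ {2, 5}
  x = 4: [0↦3, 1↦1, 2↦2, 3↦6, 4↦6, 5↦2, 6↦1]  zeros at y ∈ ∅
  x = 5: [0↦1, 1↦6, 2↦0, 3↦4, 4↦4, 5↦0, 6↦6]  zeros at y ∈ {2, 5}
  x = 6: [0↦2, 1↦0, 2↦1, 3↦5, 4↦5, 5↦1, 6↦0]  zeros at y ∈ {1, 6}
Collecting zeros: affine points = {(2, 1), (2, 6), (3, 2), (3, 5), (5, 2), (5, 5), (6, 1), (6, 6)}.
Total count |C(F_7)_aff| = 8.


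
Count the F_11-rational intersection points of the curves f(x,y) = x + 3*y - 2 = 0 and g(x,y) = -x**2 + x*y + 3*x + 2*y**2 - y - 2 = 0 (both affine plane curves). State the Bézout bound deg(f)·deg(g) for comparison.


Common zeros: {(2, 0), (3, 7)}; count = 2; Bézout bound = 2.

deg(f) = 1, deg(g) = 2, so Bézout bound = 2.
Scan x ∈ F_11. For each x, list the y ∈ F_11 with f(x, y) ≡ 0 and those with g(x, y) ≡ 0 (mod 11); the common zeros in that column are the intersection.
  x = 0: f ≡ 0 at y ∈ {8}; g ≡ 0 at y ∈ ∅; common: ∅.
  x = 1: f ≡ 0 at y ∈ {4}; g ≡ 0 at y ∈ {0}; common: ∅.
  x = 2: f ≡ 0 at y ∈ {0}; g ≡ 0 at y ∈ {0, 5}; common: {0}.
  x = 3: f ≡ 0 at y ∈ {7}; g ≡ 0 at y ∈ {3, 7}; common: {7}.
  x = 4: f ≡ 0 at y ∈ {3}; g ≡ 0 at y ∈ ∅; common: ∅.
  x = 5: f ≡ 0 at y ∈ {10}; g ≡ 0 at y ∈ ∅; common: ∅.
  x = 6: f ≡ 0 at y ∈ {6}; g ≡ 0 at y ∈ {5, 9}; common: ∅.
  x = 7: f ≡ 0 at y ∈ {2}; g ≡ 0 at y ∈ {1, 7}; common: ∅.
  x = 8: f ≡ 0 at y ∈ {9}; g ≡ 0 at y ∈ {1}; common: ∅.
  x = 9: f ≡ 0 at y ∈ {5}; g ≡ 0 at y ∈ ∅; common: ∅.
  x = 10: f ≡ 0 at y ∈ {1}; g ≡ 0 at y ∈ ∅; common: ∅.
Collecting: common zeros = {(2, 0), (3, 7)}, so the count is 2.
Comparison with the Bézout bound: 2 ≤ 2 = deg(f)·deg(g), as expected for curves with no common component (the bound is attained).


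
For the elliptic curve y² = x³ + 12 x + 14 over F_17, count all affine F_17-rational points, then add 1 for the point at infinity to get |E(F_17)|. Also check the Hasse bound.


Affine points = {(3, 3), (3, 14), (6, 8), (6, 9), (7, 4), (7, 13), (9, 1), (9, 16), (11, 7), (11, 10), (12, 4), (12, 13), (13, 2), (13, 15), (14, 6), (14, 11), (15, 4), (15, 13), (16, 1), (16, 16)}; affine count = 20; |E(F_17)| = 21.

Discriminant check: Δ ∝ 4a³ + 27b² = 4·12³ + 27·14² = 4·1728 + 27·196 ≡ 15 (mod 17). Nonzero ⇒ E is nonsingular.
For each x ∈ F_17, compute rhs = x³ + 12·x + 14 mod 17, then count y ∈ F_17 with y² ≡ rhs.
  x = 0: rhs = 14, matching y values: none (0 points).
  x = 1: rhs = 10, matching y values: none (0 points).
  x = 2: rhs = 12, matching y values: none (0 points).
  x = 3: rhs = 9, matching y values: 3, 14 (2 points).
  x = 4: rhs = 7, matching y values: none (0 points).
  x = 5: rhs = 12, matching y values: none (0 points).
  x = 6: rhs = 13, matching y values: 8, 9 (2 points).
  x = 7: rhs = 16, matching y values: 4, 13 (2 points).
  x = 8: rhs = 10, matching y values: none (0 points).
  x = 9: rhs = 1, matching y values: 1, 16 (2 points).
  x = 10: rhs = 12, matching y values: none (0 points).
  x = 11: rhs = 15, matching y values: 7, 10 (2 points).
  x = 12: rhs = 16, matching y values: 4, 13 (2 points).
  x = 13: rhs = 4, matching y values: 2, 15 (2 points).
  x = 14: rhs = 2, matching y values: 6, 11 (2 points).
  x = 15: rhs = 16, matching y values: 4, 13 (2 points).
  x = 16: rhs = 1, matching y values: 1, 16 (2 points).
Total affine count: 20.
Full point count |E(F_17)| = 20 + 1 = 21.
Hasse bound: |21 − (17+1)| = |3| = 3 ≤ 2√17 ≈ 8.2462 ✓.


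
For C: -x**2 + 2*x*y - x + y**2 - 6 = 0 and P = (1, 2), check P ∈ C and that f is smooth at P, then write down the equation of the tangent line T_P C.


Tangent line at P: x + 6*y - 13 = 0.

Step 1: f(1, 2) = 0, so P lies on C.
Step 2: partial derivatives
  f_x(x, y) = -2*x + 2*y - 1, f_y(x, y) = 2*x + 2*y.
  f_x(P) = 1, f_y(P) = 6 (gradient nonzero, so P is smooth).
Step 3: tangent line at P: 1·(x − 1) + 6·(y − 2) = 0.
Expanding: x + 6*y - 13 = 0.


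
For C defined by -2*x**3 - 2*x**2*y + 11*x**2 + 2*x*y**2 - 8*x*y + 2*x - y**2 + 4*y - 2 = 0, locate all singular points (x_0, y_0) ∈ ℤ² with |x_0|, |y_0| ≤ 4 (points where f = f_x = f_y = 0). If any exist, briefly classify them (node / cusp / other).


Singular points: {(1, 3)}; classification: node.

Compute partial derivatives:
  f_x = -6*x**2 - 4*x*y + 22*x + 2*y**2 - 8*y + 2.
  f_y = -2*x**2 + 4*x*y - 8*x - 2*y + 4.
Scan x_0 ∈ {−4, ..., 4}. For each x_0, f_y(x_0, y) is a polynomial in y; find its integer roots y ∈ {−4, ..., 4}, then test f_x and f at those candidates.
  x = -4: f_y(-4, y) = 4 - 18*y; no integer root y with |y| ≤ 4.
  x = -3: f_y(-3, y) = 10 - 14*y; no integer root y with |y| ≤ 4.
  x = -2: f_y(-2, y) = 12 - 10*y; no integer root y with |y| ≤ 4.
  x = -1: f_y(-1, y) = 10 - 6*y; no integer root y with |y| ≤ 4.
  x = 0: f_y(0, y) = 4 - 2*y; vanishes at y ∈ {2}. (0, 2): f_x = -6 ≠ 0.
  x = 1: f_y(1, y) = 2*y - 6; vanishes at y ∈ {3}. (1, 3): f_x = 0, f = 0 — SINGULAR.
  x = 2: f_y(2, y) = 6*y - 20; no integer root y with |y| ≤ 4.
  x = 3: f_y(3, y) = 10*y - 38; no integer root y with |y| ≤ 4.
  x = 4: f_y(4, y) = 14*y - 60; no integer root y with |y| ≤ 4.
Only singular point on the grid: (1, 3).
Classify: substitute x = 1 + u, y = 3 + v and expand: f = -2*u**3 - 2*u**2*v - u**2 + 2*u*v**2 + v**2.
No constant or linear terms (consistent with a singular point). Quadratic part: -u**2 + v**2. Cubic part: -2*u**3 - 2*u**2*v + 2*u*v**2.
The quadratic part v**2 - u**2 = (v − u)(v + u) splits into two distinct linear factors, so there are two distinct tangent lines y − 3 = ±(x − 1) — this is a node (ordinary double point).
Classification: node.


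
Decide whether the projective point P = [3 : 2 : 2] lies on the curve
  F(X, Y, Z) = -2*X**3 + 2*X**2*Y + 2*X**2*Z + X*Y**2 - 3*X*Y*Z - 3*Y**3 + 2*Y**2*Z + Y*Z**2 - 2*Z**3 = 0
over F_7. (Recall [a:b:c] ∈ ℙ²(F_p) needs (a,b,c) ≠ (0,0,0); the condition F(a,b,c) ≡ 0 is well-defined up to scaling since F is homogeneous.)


F(3,2,2) ≡ 6 (mod 7); P is NOT on the curve.

Evaluate F(3, 2, 2) term-by-term (mod 7).
  -2*X**3 ↦ -2·27·1·1 = -54
  2*X**2*Y ↦ 2·9·2·1 = 36
  2*X**2*Z ↦ 2·9·1·2 = 36
  X*Y**2 ↦ 1·3·4·1 = 12
  -3*X*Y*Z ↦ -3·3·2·2 = -36
  -3*Y**3 ↦ -3·1·8·1 = -24
  2*Y**2*Z ↦ 2·1·4·2 = 16
  Y*Z**2 ↦ 1·1·2·4 = 8
  -2*Z**3 ↦ -2·1·1·8 = -16
Sum: F(3, 2, 2) = (-54) + (36) + (36) + (12) + (-36) + (-24) + (16) + (8) + (-16) = -22.
Reducing mod 7: -22 ≡ 6 (mod 7).
Since F(a, b, c) ≡ 6 ≠ 0 (mod 7), P does NOT lie on the curve.


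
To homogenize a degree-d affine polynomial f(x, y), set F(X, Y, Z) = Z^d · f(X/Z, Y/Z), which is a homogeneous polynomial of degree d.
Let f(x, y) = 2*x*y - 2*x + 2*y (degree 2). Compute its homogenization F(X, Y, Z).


F(X, Y, Z) = 2*X*Y - 2*X*Z + 2*Y*Z

deg(f) = 2.
Substitute x = X/Z, y = Y/Z into f, then multiply by Z^2.
  monomial 2·x^1·y^1 ↦ 2·X^1·Y^1·Z^0.
  monomial -2·x^1·y^0 ↦ -2·X^1·Y^0·Z^1.
  monomial 2·x^0·y^1 ↦ 2·X^0·Y^1·Z^1.
Collecting: F(X, Y, Z) = 2*X*Y - 2*X*Z + 2*Y*Z.


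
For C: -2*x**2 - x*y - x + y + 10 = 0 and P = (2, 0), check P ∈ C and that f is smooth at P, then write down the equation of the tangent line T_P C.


Tangent line at P: -9*x - y + 18 = 0.

Step 1: f(2, 0) = 0, so P lies on C.
Step 2: partial derivatives
  f_x(x, y) = -4*x - y - 1, f_y(x, y) = 1 - x.
  f_x(P) = -9, f_y(P) = -1 (gradient nonzero, so P is smooth).
Step 3: tangent line at P: -9·(x − 2) + -1·(y − 0) = 0.
Expanding: -9*x - y + 18 = 0.


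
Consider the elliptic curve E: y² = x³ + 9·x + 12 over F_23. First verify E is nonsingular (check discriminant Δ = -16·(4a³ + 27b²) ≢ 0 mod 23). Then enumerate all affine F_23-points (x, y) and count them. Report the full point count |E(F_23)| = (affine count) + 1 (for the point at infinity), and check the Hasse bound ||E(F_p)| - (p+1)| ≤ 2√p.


Affine points = {(0, 9), (0, 14), (6, 11), (6, 12), (7, 2), (7, 21), (11, 4), (11, 19), (12, 10), (12, 13), (13, 7), (13, 16), (15, 7), (15, 16), (17, 8), (17, 15), (18, 7), (18, 16), (19, 2), (19, 21), (20, 2), (20, 21), (21, 3), (21, 20), (22, 5), (22, 18)}; affine count = 26; |E(F_23)| = 27.

Discriminant check: Δ ∝ 4a³ + 27b² = 4·9³ + 27·12² = 4·729 + 27·144 ≡ 19 (mod 23). Nonzero ⇒ E is nonsingular.
For each x ∈ F_23, compute rhs = x³ + 9·x + 12 mod 23, then count y ∈ F_23 with y² ≡ rhs.
  x = 0: rhs = 12, matching y values: 9, 14 (2 points).
  x = 1: rhs = 22, matching y values: none (0 points).
  x = 2: rhs = 15, matching y values: none (0 points).
  x = 3: rhs = 20, matching y values: none (0 points).
  x = 4: rhs = 20, matching y values: none (0 points).
  x = 5: rhs = 21, matching y values: none (0 points).
  x = 6: rhs = 6, matching y values: 11, 12 (2 points).
  x = 7: rhs = 4, matching y values: 2, 21 (2 points).
  x = 8: rhs = 21, matching y values: none (0 points).
  x = 9: rhs = 17, matching y values: none (0 points).
  x = 10: rhs = 21, matching y values: none (0 points).
  x = 11: rhs = 16, matching y values: 4, 19 (2 points).
  x = 12: rhs = 8, matching y values: 10, 13 (2 points).
  x = 13: rhs = 3, matching y values: 7, 16 (2 points).
  x = 14: rhs = 7, matching y values: none (0 points).
  x = 15: rhs = 3, matching y values: 7, 16 (2 points).
  x = 16: rhs = 20, matching y values: none (0 points).
  x = 17: rhs = 18, matching y values: 8, 15 (2 points).
  x = 18: rhs = 3, matching y values: 7, 16 (2 points).
  x = 19: rhs = 4, matching y values: 2, 21 (2 points).
  x = 20: rhs = 4, matching y values: 2, 21 (2 points).
  x = 21: rhs = 9, matching y values: 3, 20 (2 points).
  x = 22: rhs = 2, matching y values: 5, 18 (2 points).
Total affine count: 26.
Full point count |E(F_23)| = 26 + 1 = 27.
Hasse bound: |27 − (23+1)| = |3| = 3 ≤ 2√23 ≈ 9.5917 ✓.


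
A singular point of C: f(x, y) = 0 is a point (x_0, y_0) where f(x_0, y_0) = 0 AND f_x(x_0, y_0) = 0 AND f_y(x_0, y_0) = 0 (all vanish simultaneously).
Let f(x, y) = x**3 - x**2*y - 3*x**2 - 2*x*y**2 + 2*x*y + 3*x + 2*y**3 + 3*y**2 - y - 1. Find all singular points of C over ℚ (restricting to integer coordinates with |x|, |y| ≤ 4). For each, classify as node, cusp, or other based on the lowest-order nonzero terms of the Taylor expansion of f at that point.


Singular points: {(1, 0)}; classification: cusp.

Compute partial derivatives:
  f_x = 3*x**2 - 2*x*y - 6*x - 2*y**2 + 2*y + 3.
  f_y = -x**2 - 4*x*y + 2*x + 6*y**2 + 6*y - 1.
Scan x_0 ∈ {−4, ..., 4}. For each x_0, f_y(x_0, y) is a polynomial in y; find its integer roots y ∈ {−4, ..., 4}, then test f_x and f at those candidates.
  x = -4: f_y(-4, y) = 6*y**2 + 22*y - 25; no integer root y with |y| ≤ 4.
  x = -3: f_y(-3, y) = 6*y**2 + 18*y - 16; no integer root y with |y| ≤ 4.
  x = -2: f_y(-2, y) = 6*y**2 + 14*y - 9; no integer root y with |y| ≤ 4.
  x = -1: f_y(-1, y) = 6*y**2 + 10*y - 4; vanishes at y ∈ {-2}. (-1, -2): f_x = -4 ≠ 0.
  x = 0: f_y(0, y) = 6*y**2 + 6*y - 1; no integer root y with |y| ≤ 4.
  x = 1: f_y(1, y) = 6*y**2 + 2*y; vanishes at y ∈ {0}. (1, 0): f_x = 0, f = 0 — SINGULAR.
  x = 2: f_y(2, y) = 6*y**2 - 2*y - 1; no integer root y with |y| ≤ 4.
  x = 3: f_y(3, y) = 6*y**2 - 6*y - 4; no integer root y with |y| ≤ 4.
  x = 4: f_y(4, y) = 6*y**2 - 10*y - 9; no integer root y with |y| ≤ 4.
Only singular point on the grid: (1, 0).
Classify: substitute x = 1 + u, y = 0 + v and expand: f = u**3 - u**2*v - 2*u*v**2 + 2*v**3 + v**2.
No constant or linear terms (consistent with a singular point). Quadratic part: v**2. Cubic part: u**3 - u**2*v - 2*u*v**2 + 2*v**3.
The quadratic part v**2 is a perfect square, so there is a single (double) tangent line v = 0, i.e. y = 0. Restricting the cubic part to that line (v = 0) leaves u**3 ≠ 0, so f is not divisible by v and the branch is v² ≈ -u**3 to lowest order — this is a cusp.
Classification: cusp.


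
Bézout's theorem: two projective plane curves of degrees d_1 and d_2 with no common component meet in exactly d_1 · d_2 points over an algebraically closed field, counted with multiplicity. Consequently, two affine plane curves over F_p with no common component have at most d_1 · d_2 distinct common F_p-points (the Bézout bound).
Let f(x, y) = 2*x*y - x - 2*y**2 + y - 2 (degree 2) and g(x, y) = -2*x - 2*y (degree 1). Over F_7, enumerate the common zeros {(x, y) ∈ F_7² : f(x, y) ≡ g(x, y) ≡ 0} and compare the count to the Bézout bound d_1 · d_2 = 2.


Common zeros: {(5, 2)}; count = 1; Bézout bound = 2.

deg(f) = 2, deg(g) = 1, so Bézout bound = 2.
Scan x ∈ F_7. For each x, list the y ∈ F_7 with f(x, y) ≡ 0 and those with g(x, y) ≡ 0 (mod 7); the common zeros in that column are the intersection.
  x = 0: f ≡ 0 at y ∈ ∅; g ≡ 0 at y ∈ {0}; common: ∅.
  x = 1: f ≡ 0 at y ∈ ∅; g ≡ 0 at y ∈ {6}; common: ∅.
  x = 2: f ≡ 0 at y ∈ {3}; g ≡ 0 at y ∈ {5}; common: ∅.
  x = 3: f ≡ 0 at y ∈ {1, 6}; g ≡ 0 at y ∈ {4}; common: ∅.
  x = 4: f ≡ 0 at y ∈ ∅; g ≡ 0 at y ∈ {3}; common: ∅.
  x = 5: f ≡ 0 at y ∈ {0, 2}; g ≡ 0 at y ∈ {2}; common: {2}.
  x = 6: f ≡ 0 at y ∈ {5}; g ≡ 0 at y ∈ {1}; common: ∅.
Collecting: common zeros = {(5, 2)}, so the count is 1.
Comparison with the Bézout bound: 1 ≤ 2 = deg(f)·deg(g), as expected for curves with no common component (the affine F_7-count falls short of the bound because intersections may lie at infinity, over extension fields, or carry multiplicity).


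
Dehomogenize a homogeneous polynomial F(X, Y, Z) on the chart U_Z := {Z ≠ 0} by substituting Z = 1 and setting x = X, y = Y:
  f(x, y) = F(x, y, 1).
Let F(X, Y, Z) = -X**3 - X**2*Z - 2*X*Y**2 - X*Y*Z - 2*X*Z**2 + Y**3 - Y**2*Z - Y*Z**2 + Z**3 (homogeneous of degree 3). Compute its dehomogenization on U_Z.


f(x, y) = -x**3 - x**2 - 2*x*y**2 - x*y - 2*x + y**3 - y**2 - y + 1

On U_Z we set Z = 1. Each monomial c·X^i·Y^j·Z^k in F becomes c·x^i·y^j·1^k = c·x^i·y^j.
Substituting Z = 1: F(X, Y, 1) = -x**3 - x**2 - 2*x*y**2 - x*y - 2*x + y**3 - y**2 - y + 1.
Note: deg(f) ≤ deg(F) = 3; strict inequality happens when F is divisible by Z (lost terms).


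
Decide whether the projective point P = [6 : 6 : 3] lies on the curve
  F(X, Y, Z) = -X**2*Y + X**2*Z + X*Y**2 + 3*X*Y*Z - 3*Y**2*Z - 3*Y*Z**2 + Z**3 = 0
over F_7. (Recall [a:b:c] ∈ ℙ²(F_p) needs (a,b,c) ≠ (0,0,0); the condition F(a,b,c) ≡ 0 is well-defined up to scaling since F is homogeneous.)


F(6,6,3) ≡ 1 (mod 7); P is NOT on the curve.

Evaluate F(6, 6, 3) term-by-term (mod 7).
  -X**2*Y ↦ -1·36·6·1 = -216
  X**2*Z ↦ 1·36·1·3 = 108
  X*Y**2 ↦ 1·6·36·1 = 216
  3*X*Y*Z ↦ 3·6·6·3 = 324
  -3*Y**2*Z ↦ -3·1·36·3 = -324
  -3*Y*Z**2 ↦ -3·1·6·9 = -162
  Z**3 ↦ 1·1·1·27 = 27
Sum: F(6, 6, 3) = (-216) + (108) + (216) + (324) + (-324) + (-162) + (27) = -27.
Reducing mod 7: -27 ≡ 1 (mod 7).
Since F(a, b, c) ≡ 1 ≠ 0 (mod 7), P does NOT lie on the curve.


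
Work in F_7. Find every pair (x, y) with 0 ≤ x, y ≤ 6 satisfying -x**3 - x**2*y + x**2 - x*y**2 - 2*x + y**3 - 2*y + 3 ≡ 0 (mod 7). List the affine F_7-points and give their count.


Affine F_7-points: {(0, 2), (2, 3), (3, 0), (3, 4), (3, 6), (5, 4), (6, 0)}; count = 7.

For each of the 49 pairs (x, y) ∈ F_7², evaluate f(x, y) mod 7. Record the zeros.
  x = 0: [0↦3, 1↦2, 2↦0, 3↦3, 4↦3, 5↦6, 6↦4]  zeros at y ∈ {2}
  x = 1: [0↦1, 1↦5, 2↦6, 3↦3, 4↦2, 5↦2, 6↦2]  zeros at y ∈ ∅
  x = 2: [0↦2, 1↦2, 2↦4, 3↦0, 4↦3, 5↦5, 6↦5]  zeros at y ∈ {3}
  x = 3: [0↦0, 1↦1, 2↦2, 3↦2, 4↦0, 5↦2, 6↦0]  zeros at y ∈ {0, 4, 6}
  x = 4: [0↦3, 1↦3, 2↦1, 3↦3, 4↦1, 5↦1, 6↦2]  zeros at y ∈ ∅
  x = 5: [0↦5, 1↦2, 2↦2, 3↦4, 4↦0, 5↦3, 6↦5]  zeros at y ∈ {4}
  x = 6: [0↦0, 1↦6, 2↦6, 3↦6, 4↦5, 5↦2, 6↦3]  zeros at y ∈ {0}
Collecting zeros: affine points = {(0, 2), (2, 3), (3, 0), (3, 4), (3, 6), (5, 4), (6, 0)}.
Total count |C(F_7)_aff| = 7.


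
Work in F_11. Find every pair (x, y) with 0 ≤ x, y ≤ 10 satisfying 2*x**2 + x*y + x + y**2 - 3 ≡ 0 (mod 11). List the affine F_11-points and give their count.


Affine F_11-points: {(0, 5), (0, 6), (1, 0), (1, 10), (2, 3), (2, 6), (3, 1), (3, 7), (4, 0), (4, 7), (5, 2), (5, 4), (6, 8), (7, 1), (7, 3), (8, 5), (8, 9), (9, 4), (9, 9), (10, 2), (10, 10)}; count = 21.

For each of the 121 pairs (x, y) ∈ F_11², evaluate f(x, y) mod 11. Record the zeros.
  x = 0: [0↦8, 1↦9, 2↦1, 3↦6, 4↦2, 5↦0, 6↦0, 7↦2, 8↦6, 9↦1, 10↦9]  zeros at y ∈ {5, 6}
  x = 1: [0↦0, 1↦2, 2↦6, 3↦1, 4↦9, 5↦8, 6↦9, 7↦1, 8↦6, 9↦2, 10↦0]  zeros at y ∈ {0, 10}
  x = 2: [0↦7, 1↦10, 2↦4, 3↦0, 4↦9, 5↦9, 6↦0, 7↦4, 8↦10, 9↦7, 10↦6]  zeros at y ∈ {3, 6}
  x = 3: [0↦7, 1↦0, 2↦6, 3↦3, 4↦2, 5↦3, 6↦6, 7↦0, 8↦7, 9↦5, 10↦5]  zeros at y ∈ {1, 7}
  x = 4: [0↦0, 1↦5, 2↦1, 3↦10, 4↦10, 5↦1, 6↦5, 7↦0, 8↦8, 9↦7, 10↦8]  zeros at y ∈ {0, 7}
  x = 5: [0↦8, 1↦3, 2↦0, 3↦10, 4↦0, 5↦3, 6↦8, 7↦4, 8↦2, 9↦2, 10↦4]  zeros at y ∈ {2, 4}
  x = 6: [0↦9, 1↦5, 2↦3, 3↦3, 4↦5, 5↦9, 6↦4, 7↦1, 8↦0, 9↦1, 10↦4]  zeros at y ∈ {8}
  x = 7: [0↦3, 1↦0, 2↦10, 3↦0, 4↦3, 5↦8, 6↦4, 7↦2, 8↦2, 9↦4, 10↦8]  zeros at y ∈ {1, 3}
  x = 8: [0↦1, 1↦10, 2↦10, 3↦1, 4↦5, 5↦0, 6↦8, 7↦7, 8↦8, 9↦0, 10↦5]  zeros at y ∈ {5, 9}
  x = 9: [0↦3, 1↦2, 2↦3, 3↦6, 4↦0, 5↦7, 6↦5, 7↦5, 8↦7, 9↦0, 10↦6]  zeros at y ∈ {4, 9}
  x = 10: [0↦9, 1↦9, 2↦0, 3↦4, 4↦10, 5↦7, 6↦6, 7↦7, 8↦10, 9↦4, 10↦0]  zeros at y ∈ {2, 10}
Collecting zeros: affine points = {(0, 5), (0, 6), (1, 0), (1, 10), (2, 3), (2, 6), (3, 1), (3, 7), (4, 0), (4, 7), (5, 2), (5, 4), (6, 8), (7, 1), (7, 3), (8, 5), (8, 9), (9, 4), (9, 9), (10, 2), (10, 10)}.
Total count |C(F_11)_aff| = 21.


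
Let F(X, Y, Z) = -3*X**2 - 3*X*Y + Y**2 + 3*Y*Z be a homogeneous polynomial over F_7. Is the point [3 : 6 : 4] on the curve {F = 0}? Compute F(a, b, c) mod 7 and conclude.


F(3,6,4) ≡ 6 (mod 7); P is NOT on the curve.

Evaluate F(3, 6, 4) term-by-term (mod 7).
  -3*X**2 ↦ -3·9·1·1 = -27
  -3*X*Y ↦ -3·3·6·1 = -54
  Y**2 ↦ 1·1·36·1 = 36
  3*Y*Z ↦ 3·1·6·4 = 72
Sum: F(3, 6, 4) = (-27) + (-54) + (36) + (72) = 27.
Reducing mod 7: 27 ≡ 6 (mod 7).
Since F(a, b, c) ≡ 6 ≠ 0 (mod 7), P does NOT lie on the curve.


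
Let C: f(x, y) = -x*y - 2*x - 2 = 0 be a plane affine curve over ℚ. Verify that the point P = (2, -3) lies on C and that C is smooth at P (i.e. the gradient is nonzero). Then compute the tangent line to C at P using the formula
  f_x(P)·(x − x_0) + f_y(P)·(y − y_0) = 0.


Tangent line at P: x - 2*y - 8 = 0.

Step 1: f(2, -3) = 0, so P lies on C.
Step 2: partial derivatives
  f_x(x, y) = -y - 2, f_y(x, y) = -x.
  f_x(P) = 1, f_y(P) = -2 (gradient nonzero, so P is smooth).
Step 3: tangent line at P: 1·(x − 2) + -2·(y − -3) = 0.
Expanding: x - 2*y - 8 = 0.


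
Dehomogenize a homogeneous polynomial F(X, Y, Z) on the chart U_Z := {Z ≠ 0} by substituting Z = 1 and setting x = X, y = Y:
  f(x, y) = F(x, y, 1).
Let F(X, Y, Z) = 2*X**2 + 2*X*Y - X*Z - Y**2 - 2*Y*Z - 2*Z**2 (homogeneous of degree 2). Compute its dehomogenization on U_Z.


f(x, y) = 2*x**2 + 2*x*y - x - y**2 - 2*y - 2

On U_Z we set Z = 1. Each monomial c·X^i·Y^j·Z^k in F becomes c·x^i·y^j·1^k = c·x^i·y^j.
Substituting Z = 1: F(X, Y, 1) = 2*x**2 + 2*x*y - x - y**2 - 2*y - 2.
Note: deg(f) ≤ deg(F) = 2; strict inequality happens when F is divisible by Z (lost terms).


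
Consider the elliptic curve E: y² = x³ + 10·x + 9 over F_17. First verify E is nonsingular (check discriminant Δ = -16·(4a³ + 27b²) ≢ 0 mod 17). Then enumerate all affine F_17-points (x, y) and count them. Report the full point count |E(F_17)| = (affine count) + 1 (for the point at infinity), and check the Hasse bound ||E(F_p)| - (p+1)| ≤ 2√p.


Affine points = {(0, 3), (0, 14), (3, 7), (3, 10), (6, 8), (6, 9), (10, 2), (10, 15), (12, 2), (12, 15), (15, 7), (15, 10), (16, 7), (16, 10)}; affine count = 14; |E(F_17)| = 15.

Discriminant check: Δ ∝ 4a³ + 27b² = 4·10³ + 27·9² = 4·1000 + 27·81 ≡ 16 (mod 17). Nonzero ⇒ E is nonsingular.
For each x ∈ F_17, compute rhs = x³ + 10·x + 9 mod 17, then count y ∈ F_17 with y² ≡ rhs.
  x = 0: rhs = 9, matching y values: 3, 14 (2 points).
  x = 1: rhs = 3, matching y values: none (0 points).
  x = 2: rhs = 3, matching y values: none (0 points).
  x = 3: rhs = 15, matching y values: 7, 10 (2 points).
  x = 4: rhs = 11, matching y values: none (0 points).
  x = 5: rhs = 14, matching y values: none (0 points).
  x = 6: rhs = 13, matching y values: 8, 9 (2 points).
  x = 7: rhs = 14, matching y values: none (0 points).
  x = 8: rhs = 6, matching y values: none (0 points).
  x = 9: rhs = 12, matching y values: none (0 points).
  x = 10: rhs = 4, matching y values: 2, 15 (2 points).
  x = 11: rhs = 5, matching y values: none (0 points).
  x = 12: rhs = 4, matching y values: 2, 15 (2 points).
  x = 13: rhs = 7, matching y values: none (0 points).
  x = 14: rhs = 3, matching y values: none (0 points).
  x = 15: rhs = 15, matching y values: 7, 10 (2 points).
  x = 16: rhs = 15, matching y values: 7, 10 (2 points).
Total affine count: 14.
Full point count |E(F_17)| = 14 + 1 = 15.
Hasse bound: |15 − (17+1)| = |-3| = 3 ≤ 2√17 ≈ 8.2462 ✓.


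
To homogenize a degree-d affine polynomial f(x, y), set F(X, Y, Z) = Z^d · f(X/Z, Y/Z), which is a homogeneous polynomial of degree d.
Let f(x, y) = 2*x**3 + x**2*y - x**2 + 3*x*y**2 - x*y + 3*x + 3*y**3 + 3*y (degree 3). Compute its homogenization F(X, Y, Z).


F(X, Y, Z) = 2*X**3 + X**2*Y - X**2*Z + 3*X*Y**2 - X*Y*Z + 3*X*Z**2 + 3*Y**3 + 3*Y*Z**2

deg(f) = 3.
Substitute x = X/Z, y = Y/Z into f, then multiply by Z^3.
  monomial 2·x^3·y^0 ↦ 2·X^3·Y^0·Z^0.
  monomial 1·x^2·y^1 ↦ 1·X^2·Y^1·Z^0.
  monomial -1·x^2·y^0 ↦ -1·X^2·Y^0·Z^1.
  monomial 3·x^1·y^2 ↦ 3·X^1·Y^2·Z^0.
  monomial -1·x^1·y^1 ↦ -1·X^1·Y^1·Z^1.
  monomial 3·x^1·y^0 ↦ 3·X^1·Y^0·Z^2.
  monomial 3·x^0·y^3 ↦ 3·X^0·Y^3·Z^0.
  monomial 3·x^0·y^1 ↦ 3·X^0·Y^1·Z^2.
Collecting: F(X, Y, Z) = 2*X**3 + X**2*Y - X**2*Z + 3*X*Y**2 - X*Y*Z + 3*X*Z**2 + 3*Y**3 + 3*Y*Z**2.


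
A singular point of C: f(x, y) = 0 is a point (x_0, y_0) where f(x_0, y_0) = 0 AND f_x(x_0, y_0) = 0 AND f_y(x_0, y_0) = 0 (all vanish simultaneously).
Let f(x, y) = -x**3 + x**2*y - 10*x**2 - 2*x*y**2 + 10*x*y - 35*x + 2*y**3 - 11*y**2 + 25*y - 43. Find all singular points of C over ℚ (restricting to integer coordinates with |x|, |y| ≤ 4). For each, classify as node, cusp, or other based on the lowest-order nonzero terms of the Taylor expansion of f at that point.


Singular points: {(-3, 1)}; classification: cusp.

Compute partial derivatives:
  f_x = -3*x**2 + 2*x*y - 20*x - 2*y**2 + 10*y - 35.
  f_y = x**2 - 4*x*y + 10*x + 6*y**2 - 22*y + 25.
Scan x_0 ∈ {−4, ..., 4}. For each x_0, f_y(x_0, y) is a polynomial in y; find its integer roots y ∈ {−4, ..., 4}, then test f_x and f at those candidates.
  x = -4: f_y(-4, y) = 6*y**2 - 6*y + 1; no integer root y with |y| ≤ 4.
  x = -3: f_y(-3, y) = 6*y**2 - 10*y + 4; vanishes at y ∈ {1}. (-3, 1): f_x = 0, f = 0 — SINGULAR.
  x = -2: f_y(-2, y) = 6*y**2 - 14*y + 9; no integer root y with |y| ≤ 4.
  x = -1: f_y(-1, y) = 6*y**2 - 18*y + 16; no integer root y with |y| ≤ 4.
  x = 0: f_y(0, y) = 6*y**2 - 22*y + 25; no integer root y with |y| ≤ 4.
  x = 1: f_y(1, y) = 6*y**2 - 26*y + 36; no integer root y with |y| ≤ 4.
  x = 2: f_y(2, y) = 6*y**2 - 30*y + 49; no integer root y with |y| ≤ 4.
  x = 3: f_y(3, y) = 6*y**2 - 34*y + 64; no integer root y with |y| ≤ 4.
  x = 4: f_y(4, y) = 6*y**2 - 38*y + 81; no integer root y with |y| ≤ 4.
Only singular point on the grid: (-3, 1).
Classify: substitute x = -3 + u, y = 1 + v and expand: f = -u**3 + u**2*v - 2*u*v**2 + 2*v**3 + v**2.
No constant or linear terms (consistent with a singular point). Quadratic part: v**2. Cubic part: -u**3 + u**2*v - 2*u*v**2 + 2*v**3.
The quadratic part v**2 is a perfect square, so there is a single (double) tangent line v = 0, i.e. y = 1. Restricting the cubic part to that line (v = 0) leaves -u**3 ≠ 0, so f is not divisible by v and the branch is v² ≈ u**3 to lowest order — this is a cusp.
Classification: cusp.


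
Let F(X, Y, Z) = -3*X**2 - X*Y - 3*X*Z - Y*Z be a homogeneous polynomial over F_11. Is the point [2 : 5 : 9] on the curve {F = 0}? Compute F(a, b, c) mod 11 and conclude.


F(2,5,9) ≡ 0 (mod 11); P is on the curve.

Evaluate F(2, 5, 9) term-by-term (mod 11).
  -3*X**2 ↦ -3·4·1·1 = -12
  -X*Y ↦ -1·2·5·1 = -10
  -3*X*Z ↦ -3·2·1·9 = -54
  -Y*Z ↦ -1·1·5·9 = -45
Sum: F(2, 5, 9) = (-12) + (-10) + (-54) + (-45) = -121.
Reducing mod 11: -121 ≡ 0 (mod 11).
Since F(a, b, c) ≡ 0 (mod 11), P lies on the curve.


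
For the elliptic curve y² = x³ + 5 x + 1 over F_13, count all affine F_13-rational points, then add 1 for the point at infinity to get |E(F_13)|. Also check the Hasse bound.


Affine points = {(0, 1), (0, 12), (3, 2), (3, 11), (6, 0), (11, 3), (11, 10)}; affine count = 7; |E(F_13)| = 8.

Discriminant check: Δ ∝ 4a³ + 27b² = 4·5³ + 27·1² = 4·125 + 27·1 ≡ 7 (mod 13). Nonzero ⇒ E is nonsingular.
For each x ∈ F_13, compute rhs = x³ + 5·x + 1 mod 13, then count y ∈ F_13 with y² ≡ rhs.
  x = 0: rhs = 1, matching y values: 1, 12 (2 points).
  x = 1: rhs = 7, matching y values: none (0 points).
  x = 2: rhs = 6, matching y values: none (0 points).
  x = 3: rhs = 4, matching y values: 2, 11 (2 points).
  x = 4: rhs = 7, matching y values: none (0 points).
  x = 5: rhs = 8, matching y values: none (0 points).
  x = 6: rhs = 0, matching y values: 0 (1 points).
  x = 7: rhs = 2, matching y values: none (0 points).
  x = 8: rhs = 7, matching y values: none (0 points).
  x = 9: rhs = 8, matching y values: none (0 points).
  x = 10: rhs = 11, matching y values: none (0 points).
  x = 11: rhs = 9, matching y values: 3, 10 (2 points).
  x = 12: rhs = 8, matching y values: none (0 points).
Total affine count: 7.
Full point count |E(F_13)| = 7 + 1 = 8.
Hasse bound: |8 − (13+1)| = |-6| = 6 ≤ 2√13 ≈ 7.2111 ✓.


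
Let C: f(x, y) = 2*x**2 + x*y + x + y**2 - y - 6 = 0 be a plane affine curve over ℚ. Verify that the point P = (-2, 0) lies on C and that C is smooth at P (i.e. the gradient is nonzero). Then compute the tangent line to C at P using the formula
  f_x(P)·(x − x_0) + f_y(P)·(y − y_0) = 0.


Tangent line at P: -7*x - 3*y - 14 = 0.

Step 1: f(-2, 0) = 0, so P lies on C.
Step 2: partial derivatives
  f_x(x, y) = 4*x + y + 1, f_y(x, y) = x + 2*y - 1.
  f_x(P) = -7, f_y(P) = -3 (gradient nonzero, so P is smooth).
Step 3: tangent line at P: -7·(x − -2) + -3·(y − 0) = 0.
Expanding: -7*x - 3*y - 14 = 0.


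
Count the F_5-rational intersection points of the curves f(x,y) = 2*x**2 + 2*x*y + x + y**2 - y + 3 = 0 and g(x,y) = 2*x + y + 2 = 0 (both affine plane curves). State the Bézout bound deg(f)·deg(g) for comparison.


Common zeros: ∅; count = 0; Bézout bound = 2.

deg(f) = 2, deg(g) = 1, so Bézout bound = 2.
Scan x ∈ F_5. For each x, list the y ∈ F_5 with f(x, y) ≡ 0 and those with g(x, y) ≡ 0 (mod 5); the common zeros in that column are the intersection.
  x = 0: f ≡ 0 at y ∈ {2, 4}; g ≡ 0 at y ∈ {3}; common: ∅.
  x = 1: f ≡ 0 at y ∈ ∅; g ≡ 0 at y ∈ {1}; common: ∅.
  x = 2: f ≡ 0 at y ∈ ∅; g ≡ 0 at y ∈ {4}; common: ∅.
  x = 3: f ≡ 0 at y ∈ {1, 4}; g ≡ 0 at y ∈ {2}; common: ∅.
  x = 4: f ≡ 0 at y ∈ ∅; g ≡ 0 at y ∈ {0}; common: ∅.
Collecting: common zeros = ∅, so the count is 0.
Comparison with the Bézout bound: 0 ≤ 2 = deg(f)·deg(g), as expected for curves with no common component (the affine F_5-count falls short of the bound because intersections may lie at infinity, over extension fields, or carry multiplicity).


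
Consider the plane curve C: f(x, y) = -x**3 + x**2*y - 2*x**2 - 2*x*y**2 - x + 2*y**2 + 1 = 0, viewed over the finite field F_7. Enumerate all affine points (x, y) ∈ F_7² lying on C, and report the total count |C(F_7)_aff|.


Affine F_7-points: {(1, 3), (3, 1), (3, 3), (4, 2), (4, 3), (5, 2)}; count = 6.

For each of the 49 pairs (x, y) ∈ F_7², evaluate f(x, y) mod 7. Record the zeros.
  x = 0: [0↦1, 1↦3, 2↦2, 3↦5, 4↦5, 5↦2, 6↦3]  zeros at y ∈ ∅
  x = 1: [0↦4, 1↦5, 2↦6, 3↦0, 4↦1, 5↦2, 6↦3]  zeros at y ∈ {3}
  x = 2: [0↦4, 1↦6, 2↦4, 3↦5, 4↦2, 5↦2, 6↦5]  zeros at y ∈ ∅
  x = 3: [0↦2, 1↦0, 2↦4, 3↦0, 4↦2, 5↦3, 6↦3]  zeros at y ∈ {1, 3}
  x = 4: [0↦6, 1↦2, 2↦0, 3↦0, 4↦2, 5↦6, 6↦5]  zeros at y ∈ {2, 3}
  x = 5: [0↦3, 1↦6, 2↦0, 3↦6, 4↦3, 5↦5, 6↦5]  zeros at y ∈ {2}
  x = 6: [0↦1, 1↦6, 2↦5, 3↦5, 4↦6, 5↦1, 6↦4]  zeros at y ∈ ∅
Collecting zeros: affine points = {(1, 3), (3, 1), (3, 3), (4, 2), (4, 3), (5, 2)}.
Total count |C(F_7)_aff| = 6.


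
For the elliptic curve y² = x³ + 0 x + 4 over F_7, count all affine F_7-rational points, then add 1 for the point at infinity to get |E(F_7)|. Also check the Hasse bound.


Affine points = {(0, 2), (0, 5)}; affine count = 2; |E(F_7)| = 3.

Discriminant check: Δ ∝ 4a³ + 27b² = 4·0³ + 27·4² = 4·0 + 27·16 ≡ 5 (mod 7). Nonzero ⇒ E is nonsingular.
For each x ∈ F_7, compute rhs = x³ + 0·x + 4 mod 7, then count y ∈ F_7 with y² ≡ rhs.
  x = 0: rhs = 4, matching y values: 2, 5 (2 points).
  x = 1: rhs = 5, matching y values: none (0 points).
  x = 2: rhs = 5, matching y values: none (0 points).
  x = 3: rhs = 3, matching y values: none (0 points).
  x = 4: rhs = 5, matching y values: none (0 points).
  x = 5: rhs = 3, matching y values: none (0 points).
  x = 6: rhs = 3, matching y values: none (0 points).
Total affine count: 2.
Full point count |E(F_7)| = 2 + 1 = 3.
Hasse bound: |3 − (7+1)| = |-5| = 5 ≤ 2√7 ≈ 5.2915 ✓.


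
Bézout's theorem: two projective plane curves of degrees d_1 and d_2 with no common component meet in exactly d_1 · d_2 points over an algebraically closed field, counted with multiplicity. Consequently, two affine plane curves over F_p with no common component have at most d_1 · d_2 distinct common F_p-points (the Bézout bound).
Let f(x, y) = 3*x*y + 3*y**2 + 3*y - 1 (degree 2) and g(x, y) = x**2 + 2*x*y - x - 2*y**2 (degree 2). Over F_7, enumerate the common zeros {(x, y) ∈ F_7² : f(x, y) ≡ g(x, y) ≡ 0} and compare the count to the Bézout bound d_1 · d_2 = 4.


Common zeros: {(2, 5), (5, 4)}; count = 2; Bézout bound = 4.

deg(f) = 2, deg(g) = 2, so Bézout bound = 4.
Scan x ∈ F_7. For each x, list the y ∈ F_7 with f(x, y) ≡ 0 and those with g(x, y) ≡ 0 (mod 7); the common zeros in that column are the intersection.
  x = 0: f ≡ 0 at y ∈ {3}; g ≡ 0 at y ∈ {0}; common: ∅.
  x = 1: f ≡ 0 at y ∈ ∅; g ≡ 0 at y ∈ {0, 1}; common: ∅.
  x = 2: f ≡ 0 at y ∈ {5, 6}; g ≡ 0 at y ∈ {4, 5}; common: {5}.
  x = 3: f ≡ 0 at y ∈ {1, 2}; g ≡ 0 at y ∈ {5}; common: ∅.
  x = 4: f ≡ 0 at y ∈ ∅; g ≡ 0 at y ∈ ∅; common: ∅.
  x = 5: f ≡ 0 at y ∈ {4}; g ≡ 0 at y ∈ {1, 4}; common: {4}.
  x = 6: f ≡ 0 at y ∈ ∅; g ≡ 0 at y ∈ ∅; common: ∅.
Collecting: common zeros = {(2, 5), (5, 4)}, so the count is 2.
Comparison with the Bézout bound: 2 ≤ 4 = deg(f)·deg(g), as expected for curves with no common component (the affine F_7-count falls short of the bound because intersections may lie at infinity, over extension fields, or carry multiplicity).


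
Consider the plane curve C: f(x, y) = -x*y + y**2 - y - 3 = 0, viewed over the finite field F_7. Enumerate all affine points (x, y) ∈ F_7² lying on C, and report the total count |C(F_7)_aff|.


Affine F_7-points: {(1, 3), (1, 6), (2, 5), (3, 2), (4, 1), (4, 4)}; count = 6.

For each of the 49 pairs (x, y) ∈ F_7², evaluate f(x, y) mod 7. Record the zeros.
  x = 0: [0↦4, 1↦4, 2↦6, 3↦3, 4↦2, 5↦3, 6↦6]  zeros at y ∈ ∅
  x = 1: [0↦4, 1↦3, 2↦4, 3↦0, 4↦5, 5↦5, 6↦0]  zeros at y ∈ {3, 6}
  x = 2: [0↦4, 1↦2, 2↦2, 3↦4, 4↦1, 5↦0, 6↦1]  zeros at y ∈ {5}
  x = 3: [0↦4, 1↦1, 2↦0, 3↦1, 4↦4, 5↦2, 6↦2]  zeros at y ∈ {2}
  x = 4: [0↦4, 1↦0, 2↦5, 3↦5, 4↦0, 5↦4, 6↦3]  zeros at y ∈ {1, 4}
  x = 5: [0↦4, 1↦6, 2↦3, 3↦2, 4↦3, 5↦6, 6↦4]  zeros at y ∈ ∅
  x = 6: [0↦4, 1↦5, 2↦1, 3↦6, 4↦6, 5↦1, 6↦5]  zeros at y ∈ ∅
Collecting zeros: affine points = {(1, 3), (1, 6), (2, 5), (3, 2), (4, 1), (4, 4)}.
Total count |C(F_7)_aff| = 6.


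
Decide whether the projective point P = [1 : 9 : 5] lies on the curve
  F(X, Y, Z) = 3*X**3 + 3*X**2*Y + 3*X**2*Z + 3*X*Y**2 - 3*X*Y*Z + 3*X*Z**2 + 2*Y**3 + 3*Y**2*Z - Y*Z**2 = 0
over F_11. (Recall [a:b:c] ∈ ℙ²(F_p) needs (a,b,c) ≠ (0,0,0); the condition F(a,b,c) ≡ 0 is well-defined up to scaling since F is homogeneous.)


F(1,9,5) ≡ 3 (mod 11); P is NOT on the curve.

Evaluate F(1, 9, 5) term-by-term (mod 11).
  3*X**3 ↦ 3·1·1·1 = 3
  3*X**2*Y ↦ 3·1·9·1 = 27
  3*X**2*Z ↦ 3·1·1·5 = 15
  3*X*Y**2 ↦ 3·1·81·1 = 243
  -3*X*Y*Z ↦ -3·1·9·5 = -135
  3*X*Z**2 ↦ 3·1·1·25 = 75
  2*Y**3 ↦ 2·1·729·1 = 1458
  3*Y**2*Z ↦ 3·1·81·5 = 1215
  -Y*Z**2 ↦ -1·1·9·25 = -225
Sum: F(1, 9, 5) = (3) + (27) + (15) + (243) + (-135) + (75) + (1458) + (1215) + (-225) = 2676.
Reducing mod 11: 2676 ≡ 3 (mod 11).
Since F(a, b, c) ≡ 3 ≠ 0 (mod 11), P does NOT lie on the curve.


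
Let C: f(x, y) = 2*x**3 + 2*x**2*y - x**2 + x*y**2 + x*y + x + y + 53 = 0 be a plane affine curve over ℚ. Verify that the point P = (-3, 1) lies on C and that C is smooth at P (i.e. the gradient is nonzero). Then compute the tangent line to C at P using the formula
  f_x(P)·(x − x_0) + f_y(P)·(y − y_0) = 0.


Tangent line at P: 51*x + 10*y + 143 = 0.

Step 1: f(-3, 1) = 0, so P lies on C.
Step 2: partial derivatives
  f_x(x, y) = 6*x**2 + 4*x*y - 2*x + y**2 + y + 1, f_y(x, y) = 2*x**2 + 2*x*y + x + 1.
  f_x(P) = 51, f_y(P) = 10 (gradient nonzero, so P is smooth).
Step 3: tangent line at P: 51·(x − -3) + 10·(y − 1) = 0.
Expanding: 51*x + 10*y + 143 = 0.


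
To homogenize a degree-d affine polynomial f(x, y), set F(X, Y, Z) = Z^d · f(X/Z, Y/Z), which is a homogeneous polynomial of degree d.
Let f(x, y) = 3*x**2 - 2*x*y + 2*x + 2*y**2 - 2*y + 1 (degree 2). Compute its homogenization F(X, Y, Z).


F(X, Y, Z) = 3*X**2 - 2*X*Y + 2*X*Z + 2*Y**2 - 2*Y*Z + Z**2

deg(f) = 2.
Substitute x = X/Z, y = Y/Z into f, then multiply by Z^2.
  monomial 3·x^2·y^0 ↦ 3·X^2·Y^0·Z^0.
  monomial -2·x^1·y^1 ↦ -2·X^1·Y^1·Z^0.
  monomial 2·x^1·y^0 ↦ 2·X^1·Y^0·Z^1.
  monomial 2·x^0·y^2 ↦ 2·X^0·Y^2·Z^0.
  monomial -2·x^0·y^1 ↦ -2·X^0·Y^1·Z^1.
  monomial 1·x^0·y^0 ↦ 1·X^0·Y^0·Z^2.
Collecting: F(X, Y, Z) = 3*X**2 - 2*X*Y + 2*X*Z + 2*Y**2 - 2*Y*Z + Z**2.


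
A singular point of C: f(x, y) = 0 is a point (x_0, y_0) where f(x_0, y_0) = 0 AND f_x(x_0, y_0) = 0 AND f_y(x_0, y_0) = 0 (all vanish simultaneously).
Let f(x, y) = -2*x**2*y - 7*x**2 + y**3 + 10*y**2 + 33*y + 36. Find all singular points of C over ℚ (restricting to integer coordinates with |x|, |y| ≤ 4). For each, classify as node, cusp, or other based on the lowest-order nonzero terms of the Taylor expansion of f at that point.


Singular points: {(0, -3)}; classification: node.

Compute partial derivatives:
  f_x = -4*x*y - 14*x.
  f_y = -2*x**2 + 3*y**2 + 20*y + 33.
Scan x_0 ∈ {−4, ..., 4}. For each x_0, f_y(x_0, y) is a polynomial in y; find its integer roots y ∈ {−4, ..., 4}, then test f_x and f at those candidates.
  x = -4: f_y(-4, y) = 3*y**2 + 20*y + 1; no integer root y with |y| ≤ 4.
  x = -3: f_y(-3, y) = 3*y**2 + 20*y + 15; no integer root y with |y| ≤ 4.
  x = -2: f_y(-2, y) = 3*y**2 + 20*y + 25; no integer root y with |y| ≤ 4.
  x = -1: f_y(-1, y) = 3*y**2 + 20*y + 31; no integer root y with |y| ≤ 4.
  x = 0: f_y(0, y) = 3*y**2 + 20*y + 33; vanishes at y ∈ {-3}. (0, -3): f_x = 0, f = 0 — SINGULAR.
  x = 1: f_y(1, y) = 3*y**2 + 20*y + 31; no integer root y with |y| ≤ 4.
  x = 2: f_y(2, y) = 3*y**2 + 20*y + 25; no integer root y with |y| ≤ 4.
  x = 3: f_y(3, y) = 3*y**2 + 20*y + 15; no integer root y with |y| ≤ 4.
  x = 4: f_y(4, y) = 3*y**2 + 20*y + 1; no integer root y with |y| ≤ 4.
Only singular point on the grid: (0, -3).
Classify: substitute x = 0 + u, y = -3 + v and expand: f = -2*u**2*v - u**2 + v**3 + v**2.
No constant or linear terms (consistent with a singular point). Quadratic part: -u**2 + v**2. Cubic part: -2*u**2*v + v**3.
The quadratic part v**2 - u**2 = (v − u)(v + u) splits into two distinct linear factors, so there are two distinct tangent lines y − -3 = ±(x − 0) — this is a node (ordinary double point).
Classification: node.


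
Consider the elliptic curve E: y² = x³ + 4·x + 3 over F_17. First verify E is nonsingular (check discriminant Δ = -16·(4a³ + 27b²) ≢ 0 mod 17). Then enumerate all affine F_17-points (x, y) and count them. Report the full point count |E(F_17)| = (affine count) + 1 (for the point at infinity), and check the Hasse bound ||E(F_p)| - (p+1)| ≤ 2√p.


Affine points = {(1, 5), (1, 12), (2, 6), (2, 11), (3, 5), (3, 12), (4, 7), (4, 10), (7, 0), (11, 1), (11, 16), (13, 5), (13, 12), (14, 7), (14, 10), (15, 2), (15, 15), (16, 7), (16, 10)}; affine count = 19; |E(F_17)| = 20.

Discriminant check: Δ ∝ 4a³ + 27b² = 4·4³ + 27·3² = 4·64 + 27·9 ≡ 6 (mod 17). Nonzero ⇒ E is nonsingular.
For each x ∈ F_17, compute rhs = x³ + 4·x + 3 mod 17, then count y ∈ F_17 with y² ≡ rhs.
  x = 0: rhs = 3, matching y values: none (0 points).
  x = 1: rhs = 8, matching y values: 5, 12 (2 points).
  x = 2: rhs = 2, matching y values: 6, 11 (2 points).
  x = 3: rhs = 8, matching y values: 5, 12 (2 points).
  x = 4: rhs = 15, matching y values: 7, 10 (2 points).
  x = 5: rhs = 12, matching y values: none (0 points).
  x = 6: rhs = 5, matching y values: none (0 points).
  x = 7: rhs = 0, matching y values: 0 (1 points).
  x = 8: rhs = 3, matching y values: none (0 points).
  x = 9: rhs = 3, matching y values: none (0 points).
  x = 10: rhs = 6, matching y values: none (0 points).
  x = 11: rhs = 1, matching y values: 1, 16 (2 points).
  x = 12: rhs = 11, matching y values: none (0 points).
  x = 13: rhs = 8, matching y values: 5, 12 (2 points).
  x = 14: rhs = 15, matching y values: 7, 10 (2 points).
  x = 15: rhs = 4, matching y values: 2, 15 (2 points).
  x = 16: rhs = 15, matching y values: 7, 10 (2 points).
Total affine count: 19.
Full point count |E(F_17)| = 19 + 1 = 20.
Hasse bound: |20 − (17+1)| = |2| = 2 ≤ 2√17 ≈ 8.2462 ✓.


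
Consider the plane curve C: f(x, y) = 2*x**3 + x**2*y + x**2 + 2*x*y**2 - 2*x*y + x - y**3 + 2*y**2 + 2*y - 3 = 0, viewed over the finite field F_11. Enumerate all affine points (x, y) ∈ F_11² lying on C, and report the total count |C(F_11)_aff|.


Affine F_11-points: {(0, 1), (1, 2), (3, 6), (5, 4), (7, 2), (7, 5), (7, 9)}; count = 7.

For each of the 121 pairs (x, y) ∈ F_11², evaluate f(x, y) mod 11. Record the zeros.
  x = 0: [0↦8, 1↦0, 2↦1, 3↦5, 4↦6, 5↦9, 6↦8, 7↦8, 8↦3, 9↦9, 10↦9]  zeros at y ∈ {1}
  x = 1: [0↦1, 1↦5, 2↦0, 3↦2, 4↦5, 5↦3, 6↦1, 7↦4, 8↦6, 9↦1, 10↦5]  zeros at y ∈ {2}
  x = 2: [0↦8, 1↦4, 2↦6, 3↦8, 4↦4, 5↦10, 6↦9, 7↦6, 8↦6, 9↦3, 10↦2]  zeros at y ∈ ∅
  x = 3: [0↦8, 1↦9, 2↦9, 3↦2, 4↦4, 5↦9, 6↦0, 7↦4, 8↦4, 9↦5, 10↦1]  zeros at y ∈ {6}
  x = 4: [0↦2, 1↦10, 2↦10, 3↦7, 4↦6, 5↦1, 6↦8, 7↦10, 8↦1, 9↦8, 10↦3]  zeros at y ∈ ∅
  x = 5: [0↦2, 1↦8, 2↦10, 3↦2, 4↦0, 5↦9, 6↦1, 7↦3, 8↦9, 9↦2, 10↦9]  zeros at y ∈ {4}
  x = 6: [0↦9, 1↦4, 2↦10, 3↦10, 4↦9, 5↦1, 6↦2, 7↦6, 8↦7, 9↦10, 10↦9]  zeros at y ∈ ∅
  x = 7: [0↦2, 1↦10, 2↦0, 3↦10, 4↦1, 5↦0, 6↦1, 7↦9, 8↦7, 9↦0, 10↦4]  zeros at y ∈ {2, 5, 9}
  x = 8: [0↦4, 1↦5, 2↦3, 3↦3, 4↦10, 5↦7, 6↦10, 7↦2, 8↦10, 9↦6, 10↦6]  zeros at y ∈ ∅
  x = 9: [0↦5, 1↦1, 2↦9, 3↦1, 4↦4, 5↦1, 6↦8, 7↦8, 8↦6, 9↦7, 10↦5]  zeros at y ∈ ∅
  x = 10: [0↦6, 1↦10, 2↦8, 3↦5, 4↦6, 5↦5, 6↦7, 7↦6, 8↦7, 9↦4, 10↦2]  zeros at y ∈ ∅
Collecting zeros: affine points = {(0, 1), (1, 2), (3, 6), (5, 4), (7, 2), (7, 5), (7, 9)}.
Total count |C(F_11)_aff| = 7.
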